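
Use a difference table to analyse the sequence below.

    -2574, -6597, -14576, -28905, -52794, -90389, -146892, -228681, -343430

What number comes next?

Δ: -4023  -7979  -14329  -23889  -37595  -56503  -81789  -114749
Δ²: -3956  -6350  -9560  -13706  -18908  -25286  -32960
Δ³: -2394  -3210  -4146  -5202  -6378  -7674
Δ⁴: -816  -936  -1056  -1176  -1296
Δ⁵: -120  -120  -120  -120
Fifth differences constant at -120.
-1296 − 120 = -1416;  -7674 − 1416 = -9090;  -32960 − 9090 = -42050;  -114749 − 42050 = -156799;  -343430 − 156799 = -500229

-500229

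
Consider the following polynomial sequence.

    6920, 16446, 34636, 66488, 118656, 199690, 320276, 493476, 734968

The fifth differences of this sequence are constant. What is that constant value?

240

Δ: 9526, 18190, 31852, 52168, 81034, 120586, 173200, 241492
Δ²: 8664, 13662, 20316, 28866, 39552, 52614, 68292
Δ³: 4998, 6654, 8550, 10686, 13062, 15678
Δ⁴: 1656, 1896, 2136, 2376, 2616
Δ⁵: 240, 240, 240, 240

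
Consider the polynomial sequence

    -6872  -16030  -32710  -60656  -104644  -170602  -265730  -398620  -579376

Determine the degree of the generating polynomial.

D1: -9158, -16680, -27946, -43988, -65958, -95128, -132890, -180756
D2: -7522, -11266, -16042, -21970, -29170, -37762, -47866
D3: -3744, -4776, -5928, -7200, -8592, -10104
D4: -1032, -1152, -1272, -1392, -1512
D5: -120, -120, -120, -120
The fifth differences are constant, so the polynomial has degree 5.

5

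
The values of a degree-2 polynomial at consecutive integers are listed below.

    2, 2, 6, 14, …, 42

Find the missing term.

26

Using the first 4 terms:
Δ: 0, 4, 8
Δ²: 4, 4
Constant second difference = 4.
Extend forward: 8 + 4 = 12;  14 + 12 = 26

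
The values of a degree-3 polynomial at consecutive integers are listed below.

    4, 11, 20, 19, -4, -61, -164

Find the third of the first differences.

-1

Δ: 7, 9, -1, -23, -57, -103
Δ²: 2, -10, -22, -34, -46
Δ³: -12, -12, -12, -12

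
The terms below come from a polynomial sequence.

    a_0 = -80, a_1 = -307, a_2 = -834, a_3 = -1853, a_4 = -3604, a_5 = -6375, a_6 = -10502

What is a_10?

-48970

D1: -227, -527, -1019, -1751, -2771, -4127
D2: -300, -492, -732, -1020, -1356
D3: -192, -240, -288, -336
D4: -48, -48, -48
The fourth differences are constant (-48).
-336 − 48 = -384;  -1356 − 384 = -1740;  -4127 − 1740 = -5867;  -10502 − 5867 = -16369
-384 − 48 = -432;  -1740 − 432 = -2172;  -5867 − 2172 = -8039;  -16369 − 8039 = -24408
-432 − 48 = -480;  -2172 − 480 = -2652;  -8039 − 2652 = -10691;  -24408 − 10691 = -35099
-480 − 48 = -528;  -2652 − 528 = -3180;  -10691 − 3180 = -13871;  -35099 − 13871 = -48970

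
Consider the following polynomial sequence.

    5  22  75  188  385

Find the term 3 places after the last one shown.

Δ: 17, 53, 113, 197
Δ²: 36, 60, 84
Δ³: 24, 24
Third differences constant at 24.
84 + 24 = 108;  197 + 108 = 305;  385 + 305 = 690
108 + 24 = 132;  305 + 132 = 437;  690 + 437 = 1127
132 + 24 = 156;  437 + 156 = 593;  1127 + 593 = 1720

1720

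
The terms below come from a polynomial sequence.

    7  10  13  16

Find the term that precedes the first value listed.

First differences: 3, 3, 3
The first differences are constant at 3.
Work back: 7 − 3 = 4

4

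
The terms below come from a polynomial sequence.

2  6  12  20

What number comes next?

30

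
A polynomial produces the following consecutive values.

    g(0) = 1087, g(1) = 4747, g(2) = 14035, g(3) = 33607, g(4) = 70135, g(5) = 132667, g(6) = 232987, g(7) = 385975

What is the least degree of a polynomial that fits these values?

First differences: 3660, 9288, 19572, 36528, 62532, 100320, 152988
Second differences: 5628, 10284, 16956, 26004, 37788, 52668
Third differences: 4656, 6672, 9048, 11784, 14880
Fourth differences: 2016, 2376, 2736, 3096
Fifth differences: 360, 360, 360
The fifth differences are constant, so the polynomial has degree 5.

5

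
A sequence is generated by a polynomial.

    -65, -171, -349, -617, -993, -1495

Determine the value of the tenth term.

-5123

Δ: -106  -178  -268  -376  -502
Δ²: -72  -90  -108  -126
Δ³: -18  -18  -18
Third differences constant at -18.
-126 − 18 = -144;  -502 − 144 = -646;  -1495 − 646 = -2141
-144 − 18 = -162;  -646 − 162 = -808;  -2141 − 808 = -2949
-162 − 18 = -180;  -808 − 180 = -988;  -2949 − 988 = -3937
-180 − 18 = -198;  -988 − 198 = -1186;  -3937 − 1186 = -5123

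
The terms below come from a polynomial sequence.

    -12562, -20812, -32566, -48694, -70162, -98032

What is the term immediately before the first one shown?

-7042

First differences: -8250  -11754  -16128  -21468  -27870
Second differences: -3504  -4374  -5340  -6402
Third differences: -870  -966  -1062
Fourth differences: -96  -96
The fourth differences are constant at -96.
Work back: -870 + 96 = -774;  -3504 + 774 = -2730;  -8250 + 2730 = -5520;  -12562 + 5520 = -7042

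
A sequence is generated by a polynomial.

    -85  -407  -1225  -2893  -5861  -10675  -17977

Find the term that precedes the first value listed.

-1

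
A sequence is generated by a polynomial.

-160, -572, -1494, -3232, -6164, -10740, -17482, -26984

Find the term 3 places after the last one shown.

-79070

Δ: -412 , -922 , -1738 , -2932 , -4576 , -6742 , -9502
Δ²: -510 , -816 , -1194 , -1644 , -2166 , -2760
Δ³: -306 , -378 , -450 , -522 , -594
Δ⁴: -72 , -72 , -72 , -72
Constant fourth difference = -72, so extend:
-594 − 72 = -666;  -2760 − 666 = -3426;  -9502 − 3426 = -12928;  -26984 − 12928 = -39912
-666 − 72 = -738;  -3426 − 738 = -4164;  -12928 − 4164 = -17092;  -39912 − 17092 = -57004
-738 − 72 = -810;  -4164 − 810 = -4974;  -17092 − 4974 = -22066;  -57004 − 22066 = -79070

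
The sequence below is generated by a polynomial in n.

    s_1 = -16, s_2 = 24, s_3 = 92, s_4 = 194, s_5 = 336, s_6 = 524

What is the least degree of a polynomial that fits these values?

3

First differences: 40, 68, 102, 142, 188
Second differences: 28, 34, 40, 46
Third differences: 6, 6, 6
The third differences are constant, so the polynomial has degree 3.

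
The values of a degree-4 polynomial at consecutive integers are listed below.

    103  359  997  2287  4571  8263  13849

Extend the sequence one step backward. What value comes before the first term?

31

First differences: 256  638  1290  2284  3692  5586
Second differences: 382  652  994  1408  1894
Third differences: 270  342  414  486
Fourth differences: 72  72  72
The fourth differences are constant at 72.
Work back: 270 − 72 = 198;  382 − 198 = 184;  256 − 184 = 72;  103 − 72 = 31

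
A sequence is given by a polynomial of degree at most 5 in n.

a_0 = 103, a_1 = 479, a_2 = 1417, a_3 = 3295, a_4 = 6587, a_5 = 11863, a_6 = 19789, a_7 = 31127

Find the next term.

376, 938, 1878, 3292, 5276, 7926, 11338
562, 940, 1414, 1984, 2650, 3412
378, 474, 570, 666, 762
96, 96, 96, 96
The fourth differences are constant (96).
762 + 96 = 858;  3412 + 858 = 4270;  11338 + 4270 = 15608;  31127 + 15608 = 46735

46735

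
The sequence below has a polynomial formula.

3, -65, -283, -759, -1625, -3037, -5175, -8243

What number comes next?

-12469

First differences: -68  -218  -476  -866  -1412  -2138  -3068
Second differences: -150  -258  -390  -546  -726  -930
Third differences: -108  -132  -156  -180  -204
Fourth differences: -24  -24  -24  -24
Constant fourth difference = -24, so extend:
-204 − 24 = -228;  -930 − 228 = -1158;  -3068 − 1158 = -4226;  -8243 − 4226 = -12469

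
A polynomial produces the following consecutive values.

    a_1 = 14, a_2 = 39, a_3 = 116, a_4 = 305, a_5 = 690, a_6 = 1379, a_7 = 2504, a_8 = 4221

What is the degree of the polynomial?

D1: 25, 77, 189, 385, 689, 1125, 1717
D2: 52, 112, 196, 304, 436, 592
D3: 60, 84, 108, 132, 156
D4: 24, 24, 24, 24
The fourth differences are constant, so the polynomial has degree 4.

4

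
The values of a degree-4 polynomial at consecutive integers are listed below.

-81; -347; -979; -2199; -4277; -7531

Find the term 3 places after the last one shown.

D1: -266 , -632 , -1220 , -2078 , -3254
D2: -366 , -588 , -858 , -1176
D3: -222 , -270 , -318
D4: -48 , -48
The fourth differences are constant (-48).
-318 − 48 = -366;  -1176 − 366 = -1542;  -3254 − 1542 = -4796;  -7531 − 4796 = -12327
-366 − 48 = -414;  -1542 − 414 = -1956;  -4796 − 1956 = -6752;  -12327 − 6752 = -19079
-414 − 48 = -462;  -1956 − 462 = -2418;  -6752 − 2418 = -9170;  -19079 − 9170 = -28249

-28249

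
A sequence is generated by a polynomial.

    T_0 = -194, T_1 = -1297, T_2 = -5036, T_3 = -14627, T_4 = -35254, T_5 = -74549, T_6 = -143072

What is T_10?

Δ: -1103, -3739, -9591, -20627, -39295, -68523
Δ²: -2636, -5852, -11036, -18668, -29228
Δ³: -3216, -5184, -7632, -10560
Δ⁴: -1968, -2448, -2928
Δ⁵: -480, -480
Constant fifth difference = -480, so extend:
-2928 − 480 = -3408;  -10560 − 3408 = -13968;  -29228 − 13968 = -43196;  -68523 − 43196 = -111719;  -143072 − 111719 = -254791
-3408 − 480 = -3888;  -13968 − 3888 = -17856;  -43196 − 17856 = -61052;  -111719 − 61052 = -172771;  -254791 − 172771 = -427562
-3888 − 480 = -4368;  -17856 − 4368 = -22224;  -61052 − 22224 = -83276;  -172771 − 83276 = -256047;  -427562 − 256047 = -683609
-4368 − 480 = -4848;  -22224 − 4848 = -27072;  -83276 − 27072 = -110348;  -256047 − 110348 = -366395;  -683609 − 366395 = -1050004

-1050004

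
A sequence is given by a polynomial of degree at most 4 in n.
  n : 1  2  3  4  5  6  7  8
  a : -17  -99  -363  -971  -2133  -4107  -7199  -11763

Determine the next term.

-18201

-82  -264  -608  -1162  -1974  -3092  -4564
-182  -344  -554  -812  -1118  -1472
-162  -210  -258  -306  -354
-48  -48  -48  -48
The fourth differences are constant (-48).
-354 − 48 = -402;  -1472 − 402 = -1874;  -4564 − 1874 = -6438;  -11763 − 6438 = -18201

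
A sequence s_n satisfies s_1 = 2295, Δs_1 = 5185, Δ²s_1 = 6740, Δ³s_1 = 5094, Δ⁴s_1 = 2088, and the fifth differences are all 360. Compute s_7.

Build the table forward from the leading diagonal:
Δ⁵: 360, 360, 360, 360, 360, 360, 360
Δ⁴: 2088, 2448, 2808, 3168, 3528, 3888, 4248
Δ³: 5094, 7182, 9630, 12438, 15606, 19134, 23022
Δ²: 6740, 11834, 19016, 28646, 41084, 56690, 75824
Δ: 5185, 11925, 23759, 42775, 71421, 112505, 169195
s: 2295, 7480, 19405, 43164, 85939, 157360, 269865

269865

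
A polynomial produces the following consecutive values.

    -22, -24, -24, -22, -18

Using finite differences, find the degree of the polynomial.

2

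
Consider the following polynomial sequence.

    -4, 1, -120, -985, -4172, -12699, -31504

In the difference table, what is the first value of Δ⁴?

-960

Δ: 5, -121, -865, -3187, -8527, -18805
Δ²: -126, -744, -2322, -5340, -10278
Δ³: -618, -1578, -3018, -4938
Δ⁴: -960, -1440, -1920
Δ⁵: -480, -480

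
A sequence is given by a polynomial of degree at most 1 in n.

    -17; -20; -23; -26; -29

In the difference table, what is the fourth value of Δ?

-3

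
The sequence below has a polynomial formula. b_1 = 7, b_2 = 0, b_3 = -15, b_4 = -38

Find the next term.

-69

First differences: -7, -15, -23
Second differences: -8, -8
Second differences constant at -8.
-23 − 8 = -31;  -38 − 31 = -69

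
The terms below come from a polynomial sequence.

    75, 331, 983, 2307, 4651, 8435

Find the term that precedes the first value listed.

11

256  652  1324  2344  3784
396  672  1020  1440
276  348  420
72  72
The fourth differences are constant at 72.
Work back: 276 − 72 = 204;  396 − 204 = 192;  256 − 192 = 64;  75 − 64 = 11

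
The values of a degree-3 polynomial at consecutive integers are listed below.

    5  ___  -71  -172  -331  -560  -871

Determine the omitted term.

Using the last 5 terms:
Δ: -101  -159  -229  -311
Δ²: -58  -70  -82
Δ³: -12  -12
Constant third difference = -12.
Extend backward: -58 + 12 = -46;  -101 + 46 = -55;  -71 + 55 = -16

-16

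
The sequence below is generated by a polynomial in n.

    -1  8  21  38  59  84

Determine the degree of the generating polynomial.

2

Δ: 9, 13, 17, 21, 25
Δ²: 4, 4, 4, 4
The second differences are constant, so the polynomial has degree 2.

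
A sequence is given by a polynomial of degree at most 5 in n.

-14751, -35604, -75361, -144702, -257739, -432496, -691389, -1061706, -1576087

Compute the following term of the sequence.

-2273004

D1: -20853  -39757  -69341  -113037  -174757  -258893  -370317  -514381
D2: -18904  -29584  -43696  -61720  -84136  -111424  -144064
D3: -10680  -14112  -18024  -22416  -27288  -32640
D4: -3432  -3912  -4392  -4872  -5352
D5: -480  -480  -480  -480
The fifth differences are constant (-480).
-5352 − 480 = -5832;  -32640 − 5832 = -38472;  -144064 − 38472 = -182536;  -514381 − 182536 = -696917;  -1576087 − 696917 = -2273004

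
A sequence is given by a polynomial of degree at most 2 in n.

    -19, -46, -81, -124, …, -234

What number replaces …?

Using the first 4 terms:
-27  -35  -43
-8  -8
Constant second difference = -8.
Extend forward: -43 − 8 = -51;  -124 − 51 = -175

-175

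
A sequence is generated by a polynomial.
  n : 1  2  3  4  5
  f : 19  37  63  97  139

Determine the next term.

189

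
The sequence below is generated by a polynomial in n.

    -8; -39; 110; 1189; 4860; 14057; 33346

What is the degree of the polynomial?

First differences: -31, 149, 1079, 3671, 9197, 19289
Second differences: 180, 930, 2592, 5526, 10092
Third differences: 750, 1662, 2934, 4566
Fourth differences: 912, 1272, 1632
Fifth differences: 360, 360
The fifth differences are constant, so the polynomial has degree 5.

5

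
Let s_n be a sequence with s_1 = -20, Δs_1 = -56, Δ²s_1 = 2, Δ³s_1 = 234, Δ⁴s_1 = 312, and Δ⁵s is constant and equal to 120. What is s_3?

Build the table forward from the leading diagonal:
D5: 120  120  120
D4: 312  432  552
D3: 234  546  978
D2: 2  236  782
D1: -56  -54  182
s: -20  -76  -130

-130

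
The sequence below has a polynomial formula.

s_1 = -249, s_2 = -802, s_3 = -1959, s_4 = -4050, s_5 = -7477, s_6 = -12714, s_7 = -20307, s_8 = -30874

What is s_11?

-87679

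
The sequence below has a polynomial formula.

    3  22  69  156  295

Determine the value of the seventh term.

Δ: 19, 47, 87, 139
Δ²: 28, 40, 52
Δ³: 12, 12
The third differences are constant (12).
52 + 12 = 64;  139 + 64 = 203;  295 + 203 = 498
64 + 12 = 76;  203 + 76 = 279;  498 + 279 = 777

777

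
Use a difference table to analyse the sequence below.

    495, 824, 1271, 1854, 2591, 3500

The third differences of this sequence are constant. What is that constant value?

18

First differences: 329, 447, 583, 737, 909
Second differences: 118, 136, 154, 172
Third differences: 18, 18, 18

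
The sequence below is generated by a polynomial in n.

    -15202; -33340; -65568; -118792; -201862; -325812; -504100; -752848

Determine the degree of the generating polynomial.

D1: -18138, -32228, -53224, -83070, -123950, -178288, -248748
D2: -14090, -20996, -29846, -40880, -54338, -70460
D3: -6906, -8850, -11034, -13458, -16122
D4: -1944, -2184, -2424, -2664
D5: -240, -240, -240
The fifth differences are constant, so the polynomial has degree 5.

5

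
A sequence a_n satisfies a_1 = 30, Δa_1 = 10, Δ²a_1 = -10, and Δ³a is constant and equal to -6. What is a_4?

Build the table forward from the leading diagonal:
Δ³: -6, -6, -6, -6
Δ²: -10, -16, -22, -28
Δ: 10, 0, -16, -38
a: 30, 40, 40, 24

24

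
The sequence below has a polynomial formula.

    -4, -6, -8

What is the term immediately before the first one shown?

-2

D1: -2  -2
The first differences are constant at -2.
Work back: -4 + 2 = -2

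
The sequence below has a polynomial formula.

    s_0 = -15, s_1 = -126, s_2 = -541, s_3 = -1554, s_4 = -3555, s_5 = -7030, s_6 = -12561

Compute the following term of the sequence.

-20826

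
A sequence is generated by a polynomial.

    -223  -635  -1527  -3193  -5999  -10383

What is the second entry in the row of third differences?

Δ: -412, -892, -1666, -2806, -4384
Δ²: -480, -774, -1140, -1578
Δ³: -294, -366, -438
Δ⁴: -72, -72

-366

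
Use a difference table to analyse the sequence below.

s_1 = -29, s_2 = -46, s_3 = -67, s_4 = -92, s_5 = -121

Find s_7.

-191

Δ: -17 , -21 , -25 , -29
Δ²: -4 , -4 , -4
Second differences constant at -4.
-29 − 4 = -33;  -121 − 33 = -154
-33 − 4 = -37;  -154 − 37 = -191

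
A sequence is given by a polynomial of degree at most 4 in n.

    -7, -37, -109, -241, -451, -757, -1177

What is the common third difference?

First differences: -30, -72, -132, -210, -306, -420
Second differences: -42, -60, -78, -96, -114
Third differences: -18, -18, -18, -18

-18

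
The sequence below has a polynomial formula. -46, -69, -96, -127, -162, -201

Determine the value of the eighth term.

-291

-23, -27, -31, -35, -39
-4, -4, -4, -4
The second differences are constant (-4).
-39 − 4 = -43;  -201 − 43 = -244
-43 − 4 = -47;  -244 − 47 = -291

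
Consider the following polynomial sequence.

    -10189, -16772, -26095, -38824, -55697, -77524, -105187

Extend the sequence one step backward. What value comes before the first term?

-5752

D1: -6583  -9323  -12729  -16873  -21827  -27663
D2: -2740  -3406  -4144  -4954  -5836
D3: -666  -738  -810  -882
D4: -72  -72  -72
The fourth differences are constant at -72.
Work back: -666 + 72 = -594;  -2740 + 594 = -2146;  -6583 + 2146 = -4437;  -10189 + 4437 = -5752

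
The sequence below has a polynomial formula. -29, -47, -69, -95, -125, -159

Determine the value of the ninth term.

-18  -22  -26  -30  -34
-4  -4  -4  -4
Second differences constant at -4.
-34 − 4 = -38;  -159 − 38 = -197
-38 − 4 = -42;  -197 − 42 = -239
-42 − 4 = -46;  -239 − 46 = -285

-285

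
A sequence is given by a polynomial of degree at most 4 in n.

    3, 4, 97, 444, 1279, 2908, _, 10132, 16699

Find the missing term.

Using the first 6 terms:
1  93  347  835  1629
92  254  488  794
162  234  306
72  72
Constant fourth difference = 72.
Extend forward: 306 + 72 = 378;  794 + 378 = 1172;  1629 + 1172 = 2801;  2908 + 2801 = 5709

5709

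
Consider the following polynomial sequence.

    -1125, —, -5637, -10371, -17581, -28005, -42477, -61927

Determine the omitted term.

-2737

Using the last 6 terms:
Δ: -4734, -7210, -10424, -14472, -19450
Δ²: -2476, -3214, -4048, -4978
Δ³: -738, -834, -930
Δ⁴: -96, -96
Constant fourth difference = -96.
Extend backward: -738 + 96 = -642;  -2476 + 642 = -1834;  -4734 + 1834 = -2900;  -5637 + 2900 = -2737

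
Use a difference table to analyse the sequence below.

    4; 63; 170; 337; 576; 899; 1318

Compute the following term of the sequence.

1845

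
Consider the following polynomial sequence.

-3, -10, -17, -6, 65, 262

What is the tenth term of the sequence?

4470

First differences: -7, -7, 11, 71, 197
Second differences: 0, 18, 60, 126
Third differences: 18, 42, 66
Fourth differences: 24, 24
Fourth differences constant at 24.
66 + 24 = 90;  126 + 90 = 216;  197 + 216 = 413;  262 + 413 = 675
90 + 24 = 114;  216 + 114 = 330;  413 + 330 = 743;  675 + 743 = 1418
114 + 24 = 138;  330 + 138 = 468;  743 + 468 = 1211;  1418 + 1211 = 2629
138 + 24 = 162;  468 + 162 = 630;  1211 + 630 = 1841;  2629 + 1841 = 4470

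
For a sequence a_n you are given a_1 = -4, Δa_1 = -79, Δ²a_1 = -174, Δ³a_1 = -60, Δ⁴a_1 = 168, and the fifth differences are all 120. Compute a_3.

Build the table forward from the leading diagonal:
Δ⁵: 120  120  120
Δ⁴: 168  288  408
Δ³: -60  108  396
Δ²: -174  -234  -126
Δ: -79  -253  -487
a: -4  -83  -336

-336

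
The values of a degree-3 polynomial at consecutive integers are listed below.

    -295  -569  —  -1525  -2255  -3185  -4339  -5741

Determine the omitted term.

Using the last 5 terms:
D1: -730, -930, -1154, -1402
D2: -200, -224, -248
D3: -24, -24
Constant third difference = -24.
Extend backward: -200 + 24 = -176;  -730 + 176 = -554;  -1525 + 554 = -971

-971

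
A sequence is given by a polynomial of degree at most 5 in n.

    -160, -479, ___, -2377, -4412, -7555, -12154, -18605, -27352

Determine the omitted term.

Using the last 6 terms:
-2035, -3143, -4599, -6451, -8747
-1108, -1456, -1852, -2296
-348, -396, -444
-48, -48
Constant fourth difference = -48.
Extend backward: -348 + 48 = -300;  -1108 + 300 = -808;  -2035 + 808 = -1227;  -2377 + 1227 = -1150

-1150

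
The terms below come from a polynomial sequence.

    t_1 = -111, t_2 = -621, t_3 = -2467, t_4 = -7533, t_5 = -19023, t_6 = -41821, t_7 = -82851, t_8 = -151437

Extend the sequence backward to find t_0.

Δ: -510, -1846, -5066, -11490, -22798, -41030, -68586
Δ²: -1336, -3220, -6424, -11308, -18232, -27556
Δ³: -1884, -3204, -4884, -6924, -9324
Δ⁴: -1320, -1680, -2040, -2400
Δ⁵: -360, -360, -360
The fifth differences are constant at -360.
Work back: -1320 + 360 = -960;  -1884 + 960 = -924;  -1336 + 924 = -412;  -510 + 412 = -98;  -111 + 98 = -13

-13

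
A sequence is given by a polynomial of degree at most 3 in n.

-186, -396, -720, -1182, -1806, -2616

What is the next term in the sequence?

-210, -324, -462, -624, -810
-114, -138, -162, -186
-24, -24, -24
The third differences are constant (-24).
-186 − 24 = -210;  -810 − 210 = -1020;  -2616 − 1020 = -3636

-3636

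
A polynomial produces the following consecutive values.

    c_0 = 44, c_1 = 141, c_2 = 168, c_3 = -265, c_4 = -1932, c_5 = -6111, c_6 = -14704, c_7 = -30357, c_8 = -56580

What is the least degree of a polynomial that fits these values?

5

First differences: 97, 27, -433, -1667, -4179, -8593, -15653, -26223
Second differences: -70, -460, -1234, -2512, -4414, -7060, -10570
Third differences: -390, -774, -1278, -1902, -2646, -3510
Fourth differences: -384, -504, -624, -744, -864
Fifth differences: -120, -120, -120, -120
The fifth differences are constant, so the polynomial has degree 5.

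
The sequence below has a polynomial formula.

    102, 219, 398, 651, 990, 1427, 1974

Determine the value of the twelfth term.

6779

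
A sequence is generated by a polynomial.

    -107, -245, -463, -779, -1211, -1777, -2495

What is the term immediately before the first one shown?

D1: -138  -218  -316  -432  -566  -718
D2: -80  -98  -116  -134  -152
D3: -18  -18  -18  -18
The third differences are constant at -18.
Work back: -80 + 18 = -62;  -138 + 62 = -76;  -107 + 76 = -31

-31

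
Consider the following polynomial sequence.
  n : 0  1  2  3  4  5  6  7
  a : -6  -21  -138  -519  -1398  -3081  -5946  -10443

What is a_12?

-78198

D1: -15, -117, -381, -879, -1683, -2865, -4497
D2: -102, -264, -498, -804, -1182, -1632
D3: -162, -234, -306, -378, -450
D4: -72, -72, -72, -72
Fourth differences constant at -72.
-450 − 72 = -522;  -1632 − 522 = -2154;  -4497 − 2154 = -6651;  -10443 − 6651 = -17094
-522 − 72 = -594;  -2154 − 594 = -2748;  -6651 − 2748 = -9399;  -17094 − 9399 = -26493
-594 − 72 = -666;  -2748 − 666 = -3414;  -9399 − 3414 = -12813;  -26493 − 12813 = -39306
-666 − 72 = -738;  -3414 − 738 = -4152;  -12813 − 4152 = -16965;  -39306 − 16965 = -56271
-738 − 72 = -810;  -4152 − 810 = -4962;  -16965 − 4962 = -21927;  -56271 − 21927 = -78198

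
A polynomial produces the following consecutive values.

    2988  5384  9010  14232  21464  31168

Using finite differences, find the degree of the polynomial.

Δ: 2396, 3626, 5222, 7232, 9704
Δ²: 1230, 1596, 2010, 2472
Δ³: 366, 414, 462
Δ⁴: 48, 48
The fourth differences are constant, so the polynomial has degree 4.

4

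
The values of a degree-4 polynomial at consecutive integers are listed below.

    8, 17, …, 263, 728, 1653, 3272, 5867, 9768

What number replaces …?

Using the last 6 terms:
Δ: 465  925  1619  2595  3901
Δ²: 460  694  976  1306
Δ³: 234  282  330
Δ⁴: 48  48
Constant fourth difference = 48.
Extend backward: 234 − 48 = 186;  460 − 186 = 274;  465 − 274 = 191;  263 − 191 = 72

72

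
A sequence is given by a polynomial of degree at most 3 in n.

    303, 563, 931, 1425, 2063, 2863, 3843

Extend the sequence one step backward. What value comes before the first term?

133

D1: 260  368  494  638  800  980
D2: 108  126  144  162  180
D3: 18  18  18  18
The third differences are constant at 18.
Work back: 108 − 18 = 90;  260 − 90 = 170;  303 − 170 = 133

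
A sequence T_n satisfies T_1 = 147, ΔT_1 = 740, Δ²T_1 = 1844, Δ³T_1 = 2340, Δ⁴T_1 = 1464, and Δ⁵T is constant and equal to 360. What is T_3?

3471

Build the table forward from the leading diagonal:
Fifth differences: 360, 360, 360
Fourth differences: 1464, 1824, 2184
Third differences: 2340, 3804, 5628
Second differences: 1844, 4184, 7988
First differences: 740, 2584, 6768
T: 147, 887, 3471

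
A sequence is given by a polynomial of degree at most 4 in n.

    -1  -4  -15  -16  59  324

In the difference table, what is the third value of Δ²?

76

Δ: -3, -11, -1, 75, 265
Δ²: -8, 10, 76, 190
Δ³: 18, 66, 114
Δ⁴: 48, 48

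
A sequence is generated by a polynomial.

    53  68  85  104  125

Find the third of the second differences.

2

Δ: 15, 17, 19, 21
Δ²: 2, 2, 2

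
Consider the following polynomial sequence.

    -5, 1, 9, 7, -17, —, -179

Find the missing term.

Using the first 5 terms:
First differences: 6  8  -2  -24
Second differences: 2  -10  -22
Third differences: -12  -12
Constant third difference = -12.
Extend forward: -22 − 12 = -34;  -24 − 34 = -58;  -17 − 58 = -75

-75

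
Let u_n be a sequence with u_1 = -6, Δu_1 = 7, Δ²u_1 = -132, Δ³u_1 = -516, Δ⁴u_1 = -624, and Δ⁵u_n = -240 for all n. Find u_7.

Build the table forward from the leading diagonal:
D5: -240  -240  -240  -240  -240  -240  -240
D4: -624  -864  -1104  -1344  -1584  -1824  -2064
D3: -516  -1140  -2004  -3108  -4452  -6036  -7860
D2: -132  -648  -1788  -3792  -6900  -11352  -17388
D1: 7  -125  -773  -2561  -6353  -13253  -24605
u: -6  1  -124  -897  -3458  -9811  -23064

-23064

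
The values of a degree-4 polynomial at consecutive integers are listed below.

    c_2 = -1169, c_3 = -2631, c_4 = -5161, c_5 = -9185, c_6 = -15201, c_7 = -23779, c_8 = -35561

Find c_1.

First differences: -1462, -2530, -4024, -6016, -8578, -11782
Second differences: -1068, -1494, -1992, -2562, -3204
Third differences: -426, -498, -570, -642
Fourth differences: -72, -72, -72
The fourth differences are constant at -72.
Work back: -426 + 72 = -354;  -1068 + 354 = -714;  -1462 + 714 = -748;  -1169 + 748 = -421

-421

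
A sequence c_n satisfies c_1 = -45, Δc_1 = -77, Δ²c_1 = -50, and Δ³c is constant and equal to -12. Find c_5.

-701

Build the table forward from the leading diagonal:
Third differences: -12  -12  -12  -12  -12
Second differences: -50  -62  -74  -86  -98
First differences: -77  -127  -189  -263  -349
c: -45  -122  -249  -438  -701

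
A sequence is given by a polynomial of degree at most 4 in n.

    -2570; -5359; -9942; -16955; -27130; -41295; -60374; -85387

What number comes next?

-117450

First differences: -2789, -4583, -7013, -10175, -14165, -19079, -25013
Second differences: -1794, -2430, -3162, -3990, -4914, -5934
Third differences: -636, -732, -828, -924, -1020
Fourth differences: -96, -96, -96, -96
Constant fourth difference = -96, so extend:
-1020 − 96 = -1116;  -5934 − 1116 = -7050;  -25013 − 7050 = -32063;  -85387 − 32063 = -117450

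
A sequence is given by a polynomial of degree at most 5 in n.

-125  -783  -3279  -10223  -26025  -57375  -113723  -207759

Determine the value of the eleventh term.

-658  -2496  -6944  -15802  -31350  -56348  -94036
-1838  -4448  -8858  -15548  -24998  -37688
-2610  -4410  -6690  -9450  -12690
-1800  -2280  -2760  -3240
-480  -480  -480
Fifth differences constant at -480.
-3240 − 480 = -3720;  -12690 − 3720 = -16410;  -37688 − 16410 = -54098;  -94036 − 54098 = -148134;  -207759 − 148134 = -355893
-3720 − 480 = -4200;  -16410 − 4200 = -20610;  -54098 − 20610 = -74708;  -148134 − 74708 = -222842;  -355893 − 222842 = -578735
-4200 − 480 = -4680;  -20610 − 4680 = -25290;  -74708 − 25290 = -99998;  -222842 − 99998 = -322840;  -578735 − 322840 = -901575

-901575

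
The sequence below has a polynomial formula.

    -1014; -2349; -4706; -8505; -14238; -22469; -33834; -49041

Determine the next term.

D1: -1335, -2357, -3799, -5733, -8231, -11365, -15207
D2: -1022, -1442, -1934, -2498, -3134, -3842
D3: -420, -492, -564, -636, -708
D4: -72, -72, -72, -72
Constant fourth difference = -72, so extend:
-708 − 72 = -780;  -3842 − 780 = -4622;  -15207 − 4622 = -19829;  -49041 − 19829 = -68870

-68870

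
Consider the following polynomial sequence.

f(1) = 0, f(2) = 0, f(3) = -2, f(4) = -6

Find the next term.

-12

0, -2, -4
-2, -2
The second differences are constant (-2).
-4 − 2 = -6;  -6 − 6 = -12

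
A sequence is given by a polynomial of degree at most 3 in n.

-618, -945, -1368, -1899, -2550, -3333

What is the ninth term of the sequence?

-6594

Δ: -327 , -423 , -531 , -651 , -783
Δ²: -96 , -108 , -120 , -132
Δ³: -12 , -12 , -12
Constant third difference = -12, so extend:
-132 − 12 = -144;  -783 − 144 = -927;  -3333 − 927 = -4260
-144 − 12 = -156;  -927 − 156 = -1083;  -4260 − 1083 = -5343
-156 − 12 = -168;  -1083 − 168 = -1251;  -5343 − 1251 = -6594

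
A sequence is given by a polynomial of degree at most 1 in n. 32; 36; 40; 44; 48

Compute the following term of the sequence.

First differences: 4, 4, 4, 4
Constant first difference = 4, so extend:
48 + 4 = 52

52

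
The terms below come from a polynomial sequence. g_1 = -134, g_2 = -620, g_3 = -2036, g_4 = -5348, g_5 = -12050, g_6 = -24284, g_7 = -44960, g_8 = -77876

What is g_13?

Δ: -486, -1416, -3312, -6702, -12234, -20676, -32916
Δ²: -930, -1896, -3390, -5532, -8442, -12240
Δ³: -966, -1494, -2142, -2910, -3798
Δ⁴: -528, -648, -768, -888
Δ⁵: -120, -120, -120
Constant fifth difference = -120, so extend:
-888 − 120 = -1008;  -3798 − 1008 = -4806;  -12240 − 4806 = -17046;  -32916 − 17046 = -49962;  -77876 − 49962 = -127838
-1008 − 120 = -1128;  -4806 − 1128 = -5934;  -17046 − 5934 = -22980;  -49962 − 22980 = -72942;  -127838 − 72942 = -200780
-1128 − 120 = -1248;  -5934 − 1248 = -7182;  -22980 − 7182 = -30162;  -72942 − 30162 = -103104;  -200780 − 103104 = -303884
-1248 − 120 = -1368;  -7182 − 1368 = -8550;  -30162 − 8550 = -38712;  -103104 − 38712 = -141816;  -303884 − 141816 = -445700
-1368 − 120 = -1488;  -8550 − 1488 = -10038;  -38712 − 10038 = -48750;  -141816 − 48750 = -190566;  -445700 − 190566 = -636266

-636266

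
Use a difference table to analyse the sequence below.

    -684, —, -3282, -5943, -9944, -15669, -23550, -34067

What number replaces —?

-1625

Using the last 6 terms:
First differences: -2661  -4001  -5725  -7881  -10517
Second differences: -1340  -1724  -2156  -2636
Third differences: -384  -432  -480
Fourth differences: -48  -48
Constant fourth difference = -48.
Extend backward: -384 + 48 = -336;  -1340 + 336 = -1004;  -2661 + 1004 = -1657;  -3282 + 1657 = -1625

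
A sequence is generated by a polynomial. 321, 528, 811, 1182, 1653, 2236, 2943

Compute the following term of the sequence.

3786

207, 283, 371, 471, 583, 707
76, 88, 100, 112, 124
12, 12, 12, 12
Constant third difference = 12, so extend:
124 + 12 = 136;  707 + 136 = 843;  2943 + 843 = 3786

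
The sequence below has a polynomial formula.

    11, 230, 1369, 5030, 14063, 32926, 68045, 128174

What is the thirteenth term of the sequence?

1318679

Δ: 219, 1139, 3661, 9033, 18863, 35119, 60129
Δ²: 920, 2522, 5372, 9830, 16256, 25010
Δ³: 1602, 2850, 4458, 6426, 8754
Δ⁴: 1248, 1608, 1968, 2328
Δ⁵: 360, 360, 360
Constant fifth difference = 360, so extend:
2328 + 360 = 2688;  8754 + 2688 = 11442;  25010 + 11442 = 36452;  60129 + 36452 = 96581;  128174 + 96581 = 224755
2688 + 360 = 3048;  11442 + 3048 = 14490;  36452 + 14490 = 50942;  96581 + 50942 = 147523;  224755 + 147523 = 372278
3048 + 360 = 3408;  14490 + 3408 = 17898;  50942 + 17898 = 68840;  147523 + 68840 = 216363;  372278 + 216363 = 588641
3408 + 360 = 3768;  17898 + 3768 = 21666;  68840 + 21666 = 90506;  216363 + 90506 = 306869;  588641 + 306869 = 895510
3768 + 360 = 4128;  21666 + 4128 = 25794;  90506 + 25794 = 116300;  306869 + 116300 = 423169;  895510 + 423169 = 1318679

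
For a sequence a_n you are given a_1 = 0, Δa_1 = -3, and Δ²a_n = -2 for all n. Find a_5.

-24

Build the table forward from the leading diagonal:
Second differences: -2, -2, -2, -2, -2
First differences: -3, -5, -7, -9, -11
a: 0, -3, -8, -15, -24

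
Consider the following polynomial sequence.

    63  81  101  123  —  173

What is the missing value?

Using the first 4 terms:
Δ: 18  20  22
Δ²: 2  2
Constant second difference = 2.
Extend forward: 22 + 2 = 24;  123 + 24 = 147

147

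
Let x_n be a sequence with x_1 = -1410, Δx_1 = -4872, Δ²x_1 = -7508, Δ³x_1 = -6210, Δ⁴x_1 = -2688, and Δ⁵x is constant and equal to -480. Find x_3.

-18662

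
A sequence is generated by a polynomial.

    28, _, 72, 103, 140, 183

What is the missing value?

47

Using the last 4 terms:
31  37  43
6  6
Constant second difference = 6.
Extend backward: 31 − 6 = 25;  72 − 25 = 47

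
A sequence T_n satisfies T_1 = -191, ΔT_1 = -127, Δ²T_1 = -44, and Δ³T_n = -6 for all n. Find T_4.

Build the table forward from the leading diagonal:
Δ³: -6  -6  -6  -6
Δ²: -44  -50  -56  -62
Δ: -127  -171  -221  -277
T: -191  -318  -489  -710

-710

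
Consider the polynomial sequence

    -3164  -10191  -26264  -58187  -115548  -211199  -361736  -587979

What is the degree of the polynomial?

5

-7027, -16073, -31923, -57361, -95651, -150537, -226243
-9046, -15850, -25438, -38290, -54886, -75706
-6804, -9588, -12852, -16596, -20820
-2784, -3264, -3744, -4224
-480, -480, -480
The fifth differences are constant, so the polynomial has degree 5.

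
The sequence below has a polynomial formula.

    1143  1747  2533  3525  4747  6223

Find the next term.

7977

First differences: 604, 786, 992, 1222, 1476
Second differences: 182, 206, 230, 254
Third differences: 24, 24, 24
Third differences constant at 24.
254 + 24 = 278;  1476 + 278 = 1754;  6223 + 1754 = 7977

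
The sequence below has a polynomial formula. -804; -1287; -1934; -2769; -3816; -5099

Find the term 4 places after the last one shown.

D1: -483  -647  -835  -1047  -1283
D2: -164  -188  -212  -236
D3: -24  -24  -24
Third differences constant at -24.
-236 − 24 = -260;  -1283 − 260 = -1543;  -5099 − 1543 = -6642
-260 − 24 = -284;  -1543 − 284 = -1827;  -6642 − 1827 = -8469
-284 − 24 = -308;  -1827 − 308 = -2135;  -8469 − 2135 = -10604
-308 − 24 = -332;  -2135 − 332 = -2467;  -10604 − 2467 = -13071

-13071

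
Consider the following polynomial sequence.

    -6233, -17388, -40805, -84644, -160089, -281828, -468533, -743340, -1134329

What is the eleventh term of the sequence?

-2404773

First differences: -11155, -23417, -43839, -75445, -121739, -186705, -274807, -390989
Second differences: -12262, -20422, -31606, -46294, -64966, -88102, -116182
Third differences: -8160, -11184, -14688, -18672, -23136, -28080
Fourth differences: -3024, -3504, -3984, -4464, -4944
Fifth differences: -480, -480, -480, -480
Constant fifth difference = -480, so extend:
-4944 − 480 = -5424;  -28080 − 5424 = -33504;  -116182 − 33504 = -149686;  -390989 − 149686 = -540675;  -1134329 − 540675 = -1675004
-5424 − 480 = -5904;  -33504 − 5904 = -39408;  -149686 − 39408 = -189094;  -540675 − 189094 = -729769;  -1675004 − 729769 = -2404773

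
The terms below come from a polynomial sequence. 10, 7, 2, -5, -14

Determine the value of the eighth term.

-53

-3, -5, -7, -9
-2, -2, -2
Second differences constant at -2.
-9 − 2 = -11;  -14 − 11 = -25
-11 − 2 = -13;  -25 − 13 = -38
-13 − 2 = -15;  -38 − 15 = -53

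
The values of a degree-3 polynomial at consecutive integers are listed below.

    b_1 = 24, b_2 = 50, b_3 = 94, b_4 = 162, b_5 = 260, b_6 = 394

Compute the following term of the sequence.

First differences: 26, 44, 68, 98, 134
Second differences: 18, 24, 30, 36
Third differences: 6, 6, 6
Third differences constant at 6.
36 + 6 = 42;  134 + 42 = 176;  394 + 176 = 570

570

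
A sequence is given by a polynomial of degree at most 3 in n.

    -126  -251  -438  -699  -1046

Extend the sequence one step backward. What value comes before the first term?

-51

-125, -187, -261, -347
-62, -74, -86
-12, -12
The third differences are constant at -12.
Work back: -62 + 12 = -50;  -125 + 50 = -75;  -126 + 75 = -51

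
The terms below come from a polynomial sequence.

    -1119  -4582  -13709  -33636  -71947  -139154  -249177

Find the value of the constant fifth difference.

-480

D1: -3463, -9127, -19927, -38311, -67207, -110023
D2: -5664, -10800, -18384, -28896, -42816
D3: -5136, -7584, -10512, -13920
D4: -2448, -2928, -3408
D5: -480, -480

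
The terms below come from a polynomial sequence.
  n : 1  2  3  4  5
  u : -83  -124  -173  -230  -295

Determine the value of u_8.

-538

First differences: -41, -49, -57, -65
Second differences: -8, -8, -8
Constant second difference = -8, so extend:
-65 − 8 = -73;  -295 − 73 = -368
-73 − 8 = -81;  -368 − 81 = -449
-81 − 8 = -89;  -449 − 89 = -538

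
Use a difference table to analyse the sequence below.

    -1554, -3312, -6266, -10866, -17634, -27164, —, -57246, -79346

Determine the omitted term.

Using the first 6 terms:
First differences: -1758  -2954  -4600  -6768  -9530
Second differences: -1196  -1646  -2168  -2762
Third differences: -450  -522  -594
Fourth differences: -72  -72
Constant fourth difference = -72.
Extend forward: -594 − 72 = -666;  -2762 − 666 = -3428;  -9530 − 3428 = -12958;  -27164 − 12958 = -40122

-40122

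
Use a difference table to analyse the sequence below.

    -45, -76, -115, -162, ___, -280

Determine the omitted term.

Using the first 4 terms:
Δ: -31  -39  -47
Δ²: -8  -8
Constant second difference = -8.
Extend forward: -47 − 8 = -55;  -162 − 55 = -217

-217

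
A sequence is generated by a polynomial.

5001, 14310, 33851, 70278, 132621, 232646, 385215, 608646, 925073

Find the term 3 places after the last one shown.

2718470

9309, 19541, 36427, 62343, 100025, 152569, 223431, 316427
10232, 16886, 25916, 37682, 52544, 70862, 92996
6654, 9030, 11766, 14862, 18318, 22134
2376, 2736, 3096, 3456, 3816
360, 360, 360, 360
Constant fifth difference = 360, so extend:
3816 + 360 = 4176;  22134 + 4176 = 26310;  92996 + 26310 = 119306;  316427 + 119306 = 435733;  925073 + 435733 = 1360806
4176 + 360 = 4536;  26310 + 4536 = 30846;  119306 + 30846 = 150152;  435733 + 150152 = 585885;  1360806 + 585885 = 1946691
4536 + 360 = 4896;  30846 + 4896 = 35742;  150152 + 35742 = 185894;  585885 + 185894 = 771779;  1946691 + 771779 = 2718470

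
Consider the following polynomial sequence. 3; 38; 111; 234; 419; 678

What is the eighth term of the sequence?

Δ: 35, 73, 123, 185, 259
Δ²: 38, 50, 62, 74
Δ³: 12, 12, 12
Third differences constant at 12.
74 + 12 = 86;  259 + 86 = 345;  678 + 345 = 1023
86 + 12 = 98;  345 + 98 = 443;  1023 + 443 = 1466

1466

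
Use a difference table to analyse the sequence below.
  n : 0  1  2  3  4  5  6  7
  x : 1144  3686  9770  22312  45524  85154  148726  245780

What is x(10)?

868514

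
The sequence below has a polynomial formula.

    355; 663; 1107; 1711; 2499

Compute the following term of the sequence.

3495

Δ: 308 , 444 , 604 , 788
Δ²: 136 , 160 , 184
Δ³: 24 , 24
Third differences constant at 24.
184 + 24 = 208;  788 + 208 = 996;  2499 + 996 = 3495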